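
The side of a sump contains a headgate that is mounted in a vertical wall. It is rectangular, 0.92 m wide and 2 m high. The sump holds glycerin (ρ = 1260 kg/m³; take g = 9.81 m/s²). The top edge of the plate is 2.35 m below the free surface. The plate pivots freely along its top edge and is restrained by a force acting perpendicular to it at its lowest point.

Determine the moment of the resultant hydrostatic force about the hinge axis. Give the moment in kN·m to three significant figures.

M ≈ 83.8 kN·m

γ = ρg = 1260 × 9.81 / 1000 = 12.3606 kN/m³.
The centroid lies 2/2 = 1 m below the top edge, so the centroid depth is h_c = 2.35 + 1 = 3.35 m.
A = 0.92 × 2 = 1.84 m².
Resultant F = γ·h_c·A = 12.3606 × 3.35 × 1.84 = 76.1907 kN.
I_c = b·h³/12 = 0.92 × 2³/12 = 0.613333 m⁴.
Centre of pressure: y_p = y_c + I_c/(y_c·A) = 3.35 + 0.613333/(3.35 × 1.84) = 3.35 + 0.0995024 = 3.4495 m along the plane.
The resultant acts 1 + 0.0995024 = 1.0995 m (along the plate) below the hinge at the top edge, so the moment about the hinge is M = F × 1.0995 = 76.1907 × 1.0995 = 83.7717 kN·m.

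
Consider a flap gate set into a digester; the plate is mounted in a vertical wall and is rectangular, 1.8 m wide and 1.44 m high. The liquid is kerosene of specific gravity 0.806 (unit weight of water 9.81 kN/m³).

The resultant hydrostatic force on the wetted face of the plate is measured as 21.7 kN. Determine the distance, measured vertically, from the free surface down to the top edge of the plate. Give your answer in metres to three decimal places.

d_top ≈ 0.339 m

γ = 0.806 × 9.81 = 7.90686 kN/m³.
A = 1.8 × 1.44 = 2.592 m².
From F = γ·h_c·A, the centroid depth is h_c = 21.7/(7.90686 × 2.592) = 1.05882 m.
The centroid lies 1.44/2 = 0.72 m below the top edge, so the top edge sits at h_top = 1.05882 − 0.72 = 0.33882 m below the surface.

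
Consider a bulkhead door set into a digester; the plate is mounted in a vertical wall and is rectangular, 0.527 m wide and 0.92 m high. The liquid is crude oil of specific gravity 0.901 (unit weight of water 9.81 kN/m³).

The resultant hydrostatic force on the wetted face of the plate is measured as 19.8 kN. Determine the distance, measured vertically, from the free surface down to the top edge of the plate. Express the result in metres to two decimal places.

γ = 0.901 × 9.81 = 8.83881 kN/m³.
A = 0.527 × 0.92 = 0.48484 m².
From F = γ·h_c·A, the centroid depth is h_c = 19.8/(8.83881 × 0.48484) = 4.62033 m.
The centroid lies 0.92/2 = 0.46 m below the top edge, so the top edge sits at h_top = 4.62033 − 0.46 = 4.16033 m below the surface.

d_top ≈ 4.16 m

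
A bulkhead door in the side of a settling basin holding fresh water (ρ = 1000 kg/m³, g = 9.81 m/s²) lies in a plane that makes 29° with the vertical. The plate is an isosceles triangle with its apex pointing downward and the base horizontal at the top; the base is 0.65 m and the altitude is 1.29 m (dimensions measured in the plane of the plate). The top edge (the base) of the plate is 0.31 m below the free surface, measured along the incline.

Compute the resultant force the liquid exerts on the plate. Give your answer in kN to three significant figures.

F ≈ 2.66 kN

γ = ρg = 1000 × 9.81 = 9810 N/m³ = 9.81 kN/m³.
The plate makes 29° with the vertical, i.e. θ = 90° − 29° = 61° to the horizontal. Measuring y along the incline from the free-surface line, vertical depth h = y·sinθ with sinθ = 0.874620.
With the apex down, the centroid sits h/3 = 1.29/3 = 0.43 m below the base (the top edge), so y_c = 0.31 + 0.43 = 0.74 m and h_c = 0.74 × 0.874620 = 0.647219 m.
A = ½ × 0.65 × 1.29 = 0.41925 m².
Resultant F = γ·h_c·A = 9.81 × 0.647219 × 0.41925 = 2.66191 kN.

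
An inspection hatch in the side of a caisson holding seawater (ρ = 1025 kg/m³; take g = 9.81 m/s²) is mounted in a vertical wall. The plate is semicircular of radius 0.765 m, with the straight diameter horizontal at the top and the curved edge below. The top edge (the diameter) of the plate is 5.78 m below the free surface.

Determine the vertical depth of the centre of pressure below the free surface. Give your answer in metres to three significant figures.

γ = ρg = 1025 × 9.81 / 1000 = 10.05525 kN/m³.
The centroid of a semicircle lies 4r/(3π) = 0.324676 m from the diameter, here below the top edge, so the centroid depth is h_c = 5.78 + 0.324676 = 6.10468 m.
A = πr²/2 = π × 0.765²/2 = 0.919269 m².
Resultant F = γ·h_c·A = 10.05525 × 6.10468 × 0.919269 = 56.4285 kN.
I_c = (π/8 − 8/(9π))·r⁴ = 0.109757 × 0.765⁴ = 0.0375905 m⁴.
Centre of pressure: y_p = y_c + I_c/(y_c·A) = 6.10468 + 0.0375905/(6.10468 × 0.919269) = 6.10468 + 0.00669842 = 6.11138 m along the plane.

h_p = 6.11 m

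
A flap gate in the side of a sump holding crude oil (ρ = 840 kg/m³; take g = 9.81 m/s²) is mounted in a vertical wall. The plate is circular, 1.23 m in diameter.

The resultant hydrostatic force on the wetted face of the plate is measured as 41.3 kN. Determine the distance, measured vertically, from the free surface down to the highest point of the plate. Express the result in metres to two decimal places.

γ = ρg = 840 × 9.81 / 1000 = 8.2404 kN/m³.
A = π(0.615)² = 1.18823 m².
From F = γ·h_c·A, the centroid depth is h_c = 41.3/(8.2404 × 1.18823) = 4.21795 m.
The centroid is at the centre, 0.615 m below the top of the plate, so the highest point sits at h_top = 4.21795 − 0.615 = 3.60295 m below the surface.

d_top ≈ 3.60 m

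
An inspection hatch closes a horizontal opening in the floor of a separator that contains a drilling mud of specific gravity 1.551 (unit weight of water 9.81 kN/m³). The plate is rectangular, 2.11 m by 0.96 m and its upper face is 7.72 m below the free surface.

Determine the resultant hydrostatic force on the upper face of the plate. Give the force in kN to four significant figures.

γ = 1.551 × 9.81 = 15.21531 kN/m³.
The plate is horizontal, so pressure is uniform at p = γ·h = 15.21531 × 7.72 = 117.462 kN/m².
A = 2.11 × 0.96 = 2.0256 m².
F = p·A = 117.462 × 2.0256 = 237.931 kN.

F ≈ 237.9 kN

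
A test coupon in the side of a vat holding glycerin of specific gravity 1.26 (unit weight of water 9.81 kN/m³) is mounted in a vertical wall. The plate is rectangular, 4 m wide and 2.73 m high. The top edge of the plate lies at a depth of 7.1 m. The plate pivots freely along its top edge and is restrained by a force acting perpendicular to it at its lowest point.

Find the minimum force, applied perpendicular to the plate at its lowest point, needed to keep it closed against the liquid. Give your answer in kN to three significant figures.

P ≈ 602 kN

γ = 1.26 × 9.81 = 12.3606 kN/m³.
The centroid lies 2.73/2 = 1.365 m below the top edge, so the centroid depth is h_c = 7.1 + 1.365 = 8.465 m.
A = 4 × 2.73 = 10.92 m².
Resultant F = γ·h_c·A = 12.3606 × 8.465 × 10.92 = 1142.59 kN.
I_c = b·h³/12 = 4 × 2.73³/12 = 6.78214 m⁴.
Centre of pressure: y_p = y_c + I_c/(y_c·A) = 8.465 + 6.78214/(8.465 × 10.92) = 8.465 + 0.0733698 = 8.53837 m along the plane.
The resultant acts 1.365 + 0.0733698 = 1.43837 m (along the plate) below the hinge at the top edge, so the moment about the hinge is M = F × 1.43837 = 1142.59 × 1.43837 = 1643.47 kN·m.
A normal force at the bottom, 2.73 m from the hinge, must supply this moment: P = 1643.47/2.73 = 602.004 kN.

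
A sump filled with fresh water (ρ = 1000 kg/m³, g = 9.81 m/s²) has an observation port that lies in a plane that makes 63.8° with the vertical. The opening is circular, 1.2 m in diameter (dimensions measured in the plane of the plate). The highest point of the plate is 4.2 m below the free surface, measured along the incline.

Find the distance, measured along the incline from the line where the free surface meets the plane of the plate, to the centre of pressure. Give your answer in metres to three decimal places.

γ = ρg = 1000 × 9.81 = 9810 N/m³ = 9.81 kN/m³.
The plate makes 63.8° with the vertical, i.e. θ = 90° − 63.8° = 26.2° to the horizontal. Measuring y along the incline from the free-surface line, vertical depth h = y·sinθ with sinθ = 0.441506.
The centroid is at the centre, 0.6 m below the top of the plate, so y_c = 4.2 + 0.6 = 4.8 m and h_c = 4.8 × 0.441506 = 2.11923 m.
A = π(0.6)² = 1.13097 m².
Resultant F = γ·h_c·A = 9.81 × 2.11923 × 1.13097 = 23.5125 kN.
I_c = πr⁴/4 = π × 0.6⁴/4 = 0.101788 m⁴.
Centre of pressure: y_p = y_c + I_c/(y_c·A) = 4.8 + 0.101788/(4.8 × 1.13097) = 4.8 + 0.0187501 = 4.81875 m along the plane.

y_p = 4.819 m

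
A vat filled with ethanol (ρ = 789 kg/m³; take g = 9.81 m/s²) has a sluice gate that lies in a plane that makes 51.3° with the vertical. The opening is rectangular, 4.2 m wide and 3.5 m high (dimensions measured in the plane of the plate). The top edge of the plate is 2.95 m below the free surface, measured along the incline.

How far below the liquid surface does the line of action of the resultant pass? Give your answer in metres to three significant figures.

γ = ρg = 789 × 9.81 / 1000 = 7.74009 kN/m³.
The plate makes 51.3° with the vertical, i.e. θ = 90° − 51.3° = 38.7° to the horizontal. Measuring y along the incline from the free-surface line, vertical depth h = y·sinθ with sinθ = 0.625243.
The centroid lies 3.5/2 = 1.75 m below the top edge, so y_c = 2.95 + 1.75 = 4.7 m and h_c = 4.7 × 0.625243 = 2.93864 m.
A = 4.2 × 3.5 = 14.7 m².
Resultant F = γ·h_c·A = 7.74009 × 2.93864 × 14.7 = 334.356 kN.
I_c = b·h³/12 = 4.2 × 3.5³/12 = 15.0063 m⁴.
Centre of pressure: y_p = y_c + I_c/(y_c·A) = 4.7 + 15.0063/(4.7 × 14.7) = 4.7 + 0.217199 = 4.9172 m along the plane.
Vertically, h_p = y_p·sinθ = 4.9172 × 0.625243 = 3.07444 m.

h_p = 3.07 m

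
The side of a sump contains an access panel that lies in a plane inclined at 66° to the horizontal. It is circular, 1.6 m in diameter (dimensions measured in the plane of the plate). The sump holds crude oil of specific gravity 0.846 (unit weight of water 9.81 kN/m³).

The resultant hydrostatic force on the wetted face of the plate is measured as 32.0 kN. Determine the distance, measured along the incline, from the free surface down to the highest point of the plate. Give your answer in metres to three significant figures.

γ = 0.846 × 9.81 = 8.29926 kN/m³.
A = π(0.8)² = 2.01062 m².
From F = γ·h_c·A, the centroid depth is h_c = 32.0/(8.29926 × 2.01062) = 1.9177 m.
Let θ = 66° be the plate's angle to the horizontal; measure y along the incline from where the plane meets the free surface. Vertical depth h = y·sinθ with sinθ = 0.913545.
Along the incline, y_c = h_c/sinθ = 1.9177/0.913545 = 2.09919 m.
The centroid is at the centre, 0.8 m below the top of the plate, so the highest point sits at y_top = 2.09919 − 0.8 = 1.29919 m along the incline.

y_top ≈ 1.30 m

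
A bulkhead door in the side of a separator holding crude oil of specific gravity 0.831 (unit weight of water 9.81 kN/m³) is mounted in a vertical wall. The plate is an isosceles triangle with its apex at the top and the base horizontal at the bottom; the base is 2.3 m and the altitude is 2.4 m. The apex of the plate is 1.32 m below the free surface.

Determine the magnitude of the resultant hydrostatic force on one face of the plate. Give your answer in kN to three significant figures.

F ≈ 65.7 kN

γ = 0.831 × 9.81 = 8.15211 kN/m³.
With the apex up, the centroid sits 2h/3 = 2 × 2.4/3 = 1.6 m below the apex, so the centroid depth is h_c = 1.32 + 1.6 = 2.92 m.
A = ½ × 2.3 × 2.4 = 2.76 m².
Resultant F = γ·h_c·A = 8.15211 × 2.92 × 2.76 = 65.6995 kN.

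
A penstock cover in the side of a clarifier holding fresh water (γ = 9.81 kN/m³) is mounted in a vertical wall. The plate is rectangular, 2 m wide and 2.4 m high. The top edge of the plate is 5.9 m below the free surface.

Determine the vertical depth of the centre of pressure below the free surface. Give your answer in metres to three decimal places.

h_p = 7.168 m

γ = 9.81 kN/m³.
The centroid lies 2.4/2 = 1.2 m below the top edge, so the centroid depth is h_c = 5.9 + 1.2 = 7.1 m.
A = 2 × 2.4 = 4.8 m².
Resultant F = γ·h_c·A = 9.81 × 7.1 × 4.8 = 334.325 kN.
I_c = b·h³/12 = 2 × 2.4³/12 = 2.304 m⁴.
Centre of pressure: y_p = y_c + I_c/(y_c·A) = 7.1 + 2.304/(7.1 × 4.8) = 7.1 + 0.0676056 = 7.16761 m along the plane.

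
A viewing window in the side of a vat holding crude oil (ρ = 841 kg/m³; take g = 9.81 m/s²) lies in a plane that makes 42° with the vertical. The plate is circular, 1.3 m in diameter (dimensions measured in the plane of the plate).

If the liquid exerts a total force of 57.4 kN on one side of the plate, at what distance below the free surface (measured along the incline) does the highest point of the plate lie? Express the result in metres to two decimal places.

γ = ρg = 841 × 9.81 / 1000 = 8.25021 kN/m³.
A = π(0.65)² = 1.32732 m².
From F = γ·h_c·A, the centroid depth is h_c = 57.4/(8.25021 × 1.32732) = 5.24169 m.
The plate makes 42° with the vertical, i.e. θ = 90° − 42° = 48° to the horizontal. Measuring y along the incline from the free-surface line, vertical depth h = y·sinθ with sinθ = 0.743145.
Along the incline, y_c = h_c/sinθ = 5.24169/0.743145 = 7.05339 m.
The centroid is at the centre, 0.65 m below the top of the plate, so the highest point sits at y_top = 7.05339 − 0.65 = 6.40339 m along the incline.

y_top ≈ 6.40 m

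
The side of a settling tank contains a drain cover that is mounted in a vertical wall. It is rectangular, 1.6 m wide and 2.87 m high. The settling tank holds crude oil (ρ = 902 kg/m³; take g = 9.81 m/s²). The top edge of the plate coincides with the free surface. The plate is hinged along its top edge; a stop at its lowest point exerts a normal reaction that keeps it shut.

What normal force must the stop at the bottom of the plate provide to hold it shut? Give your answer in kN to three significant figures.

γ = ρg = 902 × 9.81 / 1000 = 8.84862 kN/m³.
The centroid lies 2.87/2 = 1.435 m below the top edge, so the centroid depth is h_c = 1.435 m.
A = 1.6 × 2.87 = 4.592 m².
Resultant F = γ·h_c·A = 8.84862 × 1.435 × 4.592 = 58.3082 kN.
I_c = b·h³/12 = 1.6 × 2.87³/12 = 3.15199 m⁴.
Centre of pressure: y_p = y_c + I_c/(y_c·A) = 1.435 + 3.15199/(1.435 × 4.592) = 1.435 + 0.478334 = 1.91333 m along the plane.
The resultant acts 1.435 + 0.478334 = 1.91333 m (along the plate) below the hinge at the top edge, so the moment about the hinge is M = F × 1.91333 = 58.3082 × 1.91333 = 111.563 kN·m.
A normal force at the bottom, 2.87 m from the hinge, must supply this moment: P = 111.563/2.87 = 38.8721 kN.

P ≈ 38.9 kN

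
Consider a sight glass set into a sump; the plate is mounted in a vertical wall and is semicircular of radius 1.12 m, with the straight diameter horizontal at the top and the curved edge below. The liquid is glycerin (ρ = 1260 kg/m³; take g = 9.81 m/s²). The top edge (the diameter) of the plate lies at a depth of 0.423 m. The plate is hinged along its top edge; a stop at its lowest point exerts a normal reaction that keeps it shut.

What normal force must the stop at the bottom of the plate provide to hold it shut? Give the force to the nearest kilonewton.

γ = ρg = 1260 × 9.81 / 1000 = 12.3606 kN/m³.
The centroid of a semicircle lies 4r/(3π) = 0.475343 m from the diameter, here below the top edge, so the centroid depth is h_c = 0.423 + 0.475343 = 0.898343 m.
A = πr²/2 = π × 1.12²/2 = 1.97041 m².
Resultant F = γ·h_c·A = 12.3606 × 0.898343 × 1.97041 = 21.8795 kN.
I_c = (π/8 − 8/(9π))·r⁴ = 0.109757 × 1.12⁴ = 0.172705 m⁴.
Centre of pressure: y_p = y_c + I_c/(y_c·A) = 0.898343 + 0.172705/(0.898343 × 1.97041) = 0.898343 + 0.0975677 = 0.995911 m along the plane.
The resultant acts 0.475343 + 0.0975677 = 0.572911 m (along the plate) below the hinge at the top edge, so the moment about the hinge is M = F × 0.572911 = 21.8795 × 0.572911 = 12.535 kN·m.
A normal force at the bottom, 1.12 m from the hinge, must supply this moment: P = 12.535/1.12 = 11.192 kN.

P ≈ 11 kN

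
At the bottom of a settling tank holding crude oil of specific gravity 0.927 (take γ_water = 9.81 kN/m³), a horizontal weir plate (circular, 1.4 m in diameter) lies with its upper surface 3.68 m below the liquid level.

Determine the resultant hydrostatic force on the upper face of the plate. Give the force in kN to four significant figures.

F ≈ 51.52 kN

γ = 0.927 × 9.81 = 9.09387 kN/m³.
The plate is horizontal, so pressure is uniform at p = γ·h = 9.09387 × 3.68 = 33.4654 kN/m².
A = π(0.7)² = 1.53938 m².
F = p·A = 33.4654 × 1.53938 = 51.516 kN.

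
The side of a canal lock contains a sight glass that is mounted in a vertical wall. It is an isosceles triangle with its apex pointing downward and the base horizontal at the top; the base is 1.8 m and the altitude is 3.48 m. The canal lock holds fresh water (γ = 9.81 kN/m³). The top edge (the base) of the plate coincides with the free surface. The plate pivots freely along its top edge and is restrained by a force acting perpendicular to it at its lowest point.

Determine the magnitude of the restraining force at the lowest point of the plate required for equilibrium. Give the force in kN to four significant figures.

γ = 9.81 kN/m³.
With the apex down, the centroid sits h/3 = 3.48/3 = 1.16 m below the base (the top edge), so the centroid depth is h_c = 1.16 m.
A = ½ × 1.8 × 3.48 = 3.132 m².
Resultant F = γ·h_c·A = 9.81 × 1.16 × 3.132 = 35.6409 kN.
I_c = b·h³/36 = 1.8 × 3.48³/36 = 2.10721 m⁴.
Centre of pressure: y_p = y_c + I_c/(y_c·A) = 1.16 + 2.10721/(1.16 × 3.132) = 1.16 + 0.58 = 1.74 m along the plane.
The resultant acts 1.16 + 0.58 = 1.74 m (along the plate) below the hinge at the top edge, so the moment about the hinge is M = F × 1.74 = 35.6409 × 1.74 = 62.0152 kN·m.
A normal force at the bottom, 3.48 m from the hinge, must supply this moment: P = 62.0152/3.48 = 17.8205 kN.

P ≈ 17.82 kN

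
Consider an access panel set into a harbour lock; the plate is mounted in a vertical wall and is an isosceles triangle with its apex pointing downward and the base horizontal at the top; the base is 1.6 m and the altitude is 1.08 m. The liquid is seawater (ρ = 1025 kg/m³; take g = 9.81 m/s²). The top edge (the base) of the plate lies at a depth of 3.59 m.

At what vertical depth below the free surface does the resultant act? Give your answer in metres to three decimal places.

γ = ρg = 1025 × 9.81 / 1000 = 10.05525 kN/m³.
With the apex down, the centroid sits h/3 = 1.08/3 = 0.36 m below the base (the top edge), so the centroid depth is h_c = 3.59 + 0.36 = 3.95 m.
A = ½ × 1.6 × 1.08 = 0.864 m².
Resultant F = γ·h_c·A = 10.05525 × 3.95 × 0.864 = 34.3166 kN.
I_c = b·h³/36 = 1.6 × 1.08³/36 = 0.0559872 m⁴.
Centre of pressure: y_p = y_c + I_c/(y_c·A) = 3.95 + 0.0559872/(3.95 × 0.864) = 3.95 + 0.0164051 = 3.96641 m along the plane.

h_p = 3.966 m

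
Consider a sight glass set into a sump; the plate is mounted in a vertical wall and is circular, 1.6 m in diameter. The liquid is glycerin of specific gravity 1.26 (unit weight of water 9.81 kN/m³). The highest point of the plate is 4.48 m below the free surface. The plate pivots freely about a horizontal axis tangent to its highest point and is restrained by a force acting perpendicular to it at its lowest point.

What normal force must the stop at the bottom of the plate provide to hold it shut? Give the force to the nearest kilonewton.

P ≈ 68 kN

γ = 1.26 × 9.81 = 12.3606 kN/m³.
The centroid is at the centre, 0.8 m below the top of the plate, so the centroid depth is h_c = 4.48 + 0.8 = 5.28 m.
A = π(0.8)² = 2.01062 m².
Resultant F = γ·h_c·A = 12.3606 × 5.28 × 2.01062 = 131.221 kN.
I_c = πr⁴/4 = π × 0.8⁴/4 = 0.321699 m⁴.
Centre of pressure: y_p = y_c + I_c/(y_c·A) = 5.28 + 0.321699/(5.28 × 2.01062) = 5.28 + 0.030303 = 5.3103 m along the plane.
The resultant acts 0.8 + 0.030303 = 0.830303 m (along the plate) below the hinge at the top edge, so the moment about the hinge is M = F × 0.830303 = 131.221 × 0.830303 = 108.953 kN·m.
A normal force at the bottom, 1.6 m from the hinge, must supply this moment: P = 108.953/1.6 = 68.0956 kN.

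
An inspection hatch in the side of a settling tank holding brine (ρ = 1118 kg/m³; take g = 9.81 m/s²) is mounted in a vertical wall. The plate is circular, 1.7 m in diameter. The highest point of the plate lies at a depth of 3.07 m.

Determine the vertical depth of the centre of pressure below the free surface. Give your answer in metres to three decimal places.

γ = ρg = 1118 × 9.81 / 1000 = 10.96758 kN/m³.
The centroid is at the centre, 0.85 m below the top of the plate, so the centroid depth is h_c = 3.07 + 0.85 = 3.92 m.
A = π(0.85)² = 2.2698 m².
Resultant F = γ·h_c·A = 10.96758 × 3.92 × 2.2698 = 97.5853 kN.
I_c = πr⁴/4 = π × 0.85⁴/4 = 0.409983 m⁴.
Centre of pressure: y_p = y_c + I_c/(y_c·A) = 3.92 + 0.409983/(3.92 × 2.2698) = 3.92 + 0.0460778 = 3.96608 m along the plane.

h_p = 3.966 m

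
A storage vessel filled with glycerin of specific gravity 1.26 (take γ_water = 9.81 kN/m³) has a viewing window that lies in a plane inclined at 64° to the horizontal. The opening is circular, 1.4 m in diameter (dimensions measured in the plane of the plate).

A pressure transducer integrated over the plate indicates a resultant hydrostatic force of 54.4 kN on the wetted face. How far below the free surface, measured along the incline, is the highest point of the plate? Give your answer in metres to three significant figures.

y_top ≈ 2.48 m

γ = 1.26 × 9.81 = 12.3606 kN/m³.
A = π(0.7)² = 1.53938 m².
From F = γ·h_c·A, the centroid depth is h_c = 54.4/(12.3606 × 1.53938) = 2.859 m.
Let θ = 64° be the plate's angle to the horizontal; measure y along the incline from where the plane meets the free surface. Vertical depth h = y·sinθ with sinθ = 0.898794.
Along the incline, y_c = h_c/sinθ = 2.859/0.898794 = 3.18093 m.
The centroid is at the centre, 0.7 m below the top of the plate, so the highest point sits at y_top = 3.18093 − 0.7 = 2.48093 m along the incline.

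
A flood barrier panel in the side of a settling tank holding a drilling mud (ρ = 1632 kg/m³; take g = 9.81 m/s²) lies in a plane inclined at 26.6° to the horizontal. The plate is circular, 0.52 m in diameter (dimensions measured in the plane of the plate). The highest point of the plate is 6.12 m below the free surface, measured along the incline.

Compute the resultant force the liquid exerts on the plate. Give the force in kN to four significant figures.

F ≈ 9.713 kN

γ = ρg = 1632 × 9.81 / 1000 = 16.00992 kN/m³.
Let θ = 26.6° be the plate's angle to the horizontal; measure y along the incline from where the plane meets the free surface. Vertical depth h = y·sinθ with sinθ = 0.447759.
The centroid is at the centre, 0.26 m below the top of the plate, so y_c = 6.12 + 0.26 = 6.38 m and h_c = 6.38 × 0.447759 = 2.8567 m.
A = π(0.26)² = 0.212372 m².
Resultant F = γ·h_c·A = 16.00992 × 2.8567 × 0.212372 = 9.71295 kN.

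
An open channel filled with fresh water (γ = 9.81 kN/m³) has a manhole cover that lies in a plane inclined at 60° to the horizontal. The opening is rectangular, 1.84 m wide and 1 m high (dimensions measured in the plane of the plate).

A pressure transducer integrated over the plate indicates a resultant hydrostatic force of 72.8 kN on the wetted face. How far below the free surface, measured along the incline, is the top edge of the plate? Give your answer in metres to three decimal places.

y_top ≈ 4.157 m

γ = 9.81 kN/m³.
A = 1.84 × 1 = 1.84 m².
From F = γ·h_c·A, the centroid depth is h_c = 72.8/(9.81 × 1.84) = 4.03315 m.
Let θ = 60° be the plate's angle to the horizontal; measure y along the incline from where the plane meets the free surface. Vertical depth h = y·sinθ with sinθ = 0.866025.
Along the incline, y_c = h_c/sinθ = 4.03315/0.866025 = 4.65708 m.
The centroid lies 1/2 = 0.5 m below the top edge, so the top edge sits at y_top = 4.65708 − 0.5 = 4.15708 m along the incline.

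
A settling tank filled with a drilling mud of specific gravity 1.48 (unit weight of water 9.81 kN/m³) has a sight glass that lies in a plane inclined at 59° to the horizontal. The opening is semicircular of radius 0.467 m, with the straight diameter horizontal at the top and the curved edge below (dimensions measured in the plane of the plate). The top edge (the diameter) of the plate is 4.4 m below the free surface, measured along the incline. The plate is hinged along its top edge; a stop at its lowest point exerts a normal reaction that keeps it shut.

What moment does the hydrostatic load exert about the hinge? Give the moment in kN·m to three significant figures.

γ = 1.48 × 9.81 = 14.5188 kN/m³.
Let θ = 59° be the plate's angle to the horizontal; measure y along the incline from where the plane meets the free surface. Vertical depth h = y·sinθ with sinθ = 0.857167.
The centroid of a semicircle lies 4r/(3π) = 0.198201 m from the diameter, here below the top edge, so y_c = 4.4 + 0.198201 = 4.5982 m and h_c = 4.5982 × 0.857167 = 3.94143 m.
A = πr²/2 = π × 0.467²/2 = 0.342573 m².
Resultant F = γ·h_c·A = 14.5188 × 3.94143 × 0.342573 = 19.6037 kN.
I_c = (π/8 − 8/(9π))·r⁴ = 0.109757 × 0.467⁴ = 0.00522035 m⁴.
Centre of pressure: y_p = y_c + I_c/(y_c·A) = 4.5982 + 0.00522035/(4.5982 × 0.342573) = 4.5982 + 0.00331405 = 4.60151 m along the plane.
The resultant acts 0.198201 + 0.00331405 = 0.201515 m (along the plate) below the hinge at the top edge, so the moment about the hinge is M = F × 0.201515 = 19.6037 × 0.201515 = 3.95044 kN·m.

M ≈ 3.95 kN·m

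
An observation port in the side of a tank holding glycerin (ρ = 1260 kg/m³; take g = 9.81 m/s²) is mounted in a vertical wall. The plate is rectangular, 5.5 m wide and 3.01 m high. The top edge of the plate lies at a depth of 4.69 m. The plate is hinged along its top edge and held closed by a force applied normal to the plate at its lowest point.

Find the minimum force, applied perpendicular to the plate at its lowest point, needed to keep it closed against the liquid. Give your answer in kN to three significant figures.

P ≈ 685 kN

γ = ρg = 1260 × 9.81 / 1000 = 12.3606 kN/m³.
The centroid lies 3.01/2 = 1.505 m below the top edge, so the centroid depth is h_c = 4.69 + 1.505 = 6.195 m.
A = 5.5 × 3.01 = 16.555 m².
Resultant F = γ·h_c·A = 12.3606 × 6.195 × 16.555 = 1267.68 kN.
I_c = b·h³/12 = 5.5 × 3.01³/12 = 12.4992 m⁴.
Centre of pressure: y_p = y_c + I_c/(y_c·A) = 6.195 + 12.4992/(6.195 × 16.555) = 6.195 + 0.121874 = 6.31687 m along the plane.
The resultant acts 1.505 + 0.121874 = 1.62687 m (along the plate) below the hinge at the top edge, so the moment about the hinge is M = F × 1.62687 = 1267.68 × 1.62687 = 2062.35 kN·m.
A normal force at the bottom, 3.01 m from the hinge, must supply this moment: P = 2062.35/3.01 = 685.166 kN.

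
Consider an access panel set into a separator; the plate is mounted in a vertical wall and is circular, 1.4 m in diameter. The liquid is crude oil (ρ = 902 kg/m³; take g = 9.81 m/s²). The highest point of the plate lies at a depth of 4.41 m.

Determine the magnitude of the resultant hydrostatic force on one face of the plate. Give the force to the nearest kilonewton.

F ≈ 70 kN

γ = ρg = 902 × 9.81 / 1000 = 8.84862 kN/m³.
The centroid is at the centre, 0.7 m below the top of the plate, so the centroid depth is h_c = 4.41 + 0.7 = 5.11 m.
A = π(0.7)² = 1.53938 m².
Resultant F = γ·h_c·A = 8.84862 × 5.11 × 1.53938 = 69.6053 kN.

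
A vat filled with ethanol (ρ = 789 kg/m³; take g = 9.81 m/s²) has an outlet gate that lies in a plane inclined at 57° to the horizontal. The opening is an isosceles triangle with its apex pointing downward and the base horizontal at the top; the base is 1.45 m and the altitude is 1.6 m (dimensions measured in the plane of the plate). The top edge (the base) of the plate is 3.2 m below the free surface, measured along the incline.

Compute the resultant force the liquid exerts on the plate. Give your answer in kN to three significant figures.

γ = ρg = 789 × 9.81 / 1000 = 7.74009 kN/m³.
Let θ = 57° be the plate's angle to the horizontal; measure y along the incline from where the plane meets the free surface. Vertical depth h = y·sinθ with sinθ = 0.838671.
With the apex down, the centroid sits h/3 = 1.6/3 = 0.533333 m below the base (the top edge), so y_c = 3.2 + 0.533333 = 3.73333 m and h_c = 3.73333 × 0.838671 = 3.13104 m.
A = ½ × 1.45 × 1.6 = 1.16 m².
Resultant F = γ·h_c·A = 7.74009 × 3.13104 × 1.16 = 28.1121 kN.

F ≈ 28.1 kN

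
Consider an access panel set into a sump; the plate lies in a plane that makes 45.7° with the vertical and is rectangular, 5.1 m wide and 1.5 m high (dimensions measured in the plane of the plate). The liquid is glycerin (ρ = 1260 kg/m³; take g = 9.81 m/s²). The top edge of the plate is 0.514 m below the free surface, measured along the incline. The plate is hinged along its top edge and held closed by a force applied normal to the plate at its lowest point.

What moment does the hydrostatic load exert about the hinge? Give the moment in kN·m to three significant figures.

M ≈ 75.0 kN·m

γ = ρg = 1260 × 9.81 / 1000 = 12.3606 kN/m³.
The plate makes 45.7° with the vertical, i.e. θ = 90° − 45.7° = 44.3° to the horizontal. Measuring y along the incline from the free-surface line, vertical depth h = y·sinθ with sinθ = 0.698415.
The centroid lies 1.5/2 = 0.75 m below the top edge, so y_c = 0.514 + 0.75 = 1.264 m and h_c = 1.264 × 0.698415 = 0.882797 m.
A = 5.1 × 1.5 = 7.65 m².
Resultant F = γ·h_c·A = 12.3606 × 0.882797 × 7.65 = 83.476 kN.
I_c = b·h³/12 = 5.1 × 1.5³/12 = 1.43437 m⁴.
Centre of pressure: y_p = y_c + I_c/(y_c·A) = 1.264 + 1.43437/(1.264 × 7.65) = 1.264 + 0.148338 = 1.41234 m along the plane.
The resultant acts 0.75 + 0.148338 = 0.898338 m (along the plate) below the hinge at the top edge, so the moment about the hinge is M = F × 0.898338 = 83.476 × 0.898338 = 74.9897 kN·m.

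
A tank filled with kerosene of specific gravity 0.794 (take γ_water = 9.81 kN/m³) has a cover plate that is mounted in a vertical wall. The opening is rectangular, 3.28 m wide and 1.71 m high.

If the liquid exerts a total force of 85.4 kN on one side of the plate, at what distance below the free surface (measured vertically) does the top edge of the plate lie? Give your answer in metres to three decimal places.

d_top ≈ 1.100 m

γ = 0.794 × 9.81 = 7.78914 kN/m³.
A = 3.28 × 1.71 = 5.6088 m².
From F = γ·h_c·A, the centroid depth is h_c = 85.4/(7.78914 × 5.6088) = 1.95478 m.
The centroid lies 1.71/2 = 0.855 m below the top edge, so the top edge sits at h_top = 1.95478 − 0.855 = 1.09978 m below the surface.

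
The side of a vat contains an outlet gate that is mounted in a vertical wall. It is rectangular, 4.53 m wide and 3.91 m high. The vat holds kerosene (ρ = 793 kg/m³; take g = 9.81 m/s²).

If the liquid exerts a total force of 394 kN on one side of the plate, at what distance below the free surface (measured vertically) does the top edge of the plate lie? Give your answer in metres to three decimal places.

d_top ≈ 0.904 m

γ = ρg = 793 × 9.81 / 1000 = 7.77933 kN/m³.
A = 4.53 × 3.91 = 17.7123 m².
From F = γ·h_c·A, the centroid depth is h_c = 394/(7.77933 × 17.7123) = 2.85943 m.
The centroid lies 3.91/2 = 1.955 m below the top edge, so the top edge sits at h_top = 2.85943 − 1.955 = 0.90443 m below the surface.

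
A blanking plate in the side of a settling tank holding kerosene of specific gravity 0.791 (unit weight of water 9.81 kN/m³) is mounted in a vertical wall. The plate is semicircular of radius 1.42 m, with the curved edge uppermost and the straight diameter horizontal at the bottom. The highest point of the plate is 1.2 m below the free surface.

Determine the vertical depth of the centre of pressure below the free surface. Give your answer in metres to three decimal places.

γ = 0.791 × 9.81 = 7.75971 kN/m³.
The centroid lies 4r/(3π) = 0.602667 m above the diameter, so r − 4r/(3π) = 1.42 − 0.602667 = 0.817333 m below the topmost point, so the centroid depth is h_c = 1.2 + 0.817333 = 2.01733 m.
A = πr²/2 = π × 1.42²/2 = 3.16735 m².
Resultant F = γ·h_c·A = 7.75971 × 2.01733 × 3.16735 = 49.5814 kN.
I_c = (π/8 − 8/(9π))·r⁴ = 0.109757 × 1.42⁴ = 0.446258 m⁴.
Centre of pressure: y_p = y_c + I_c/(y_c·A) = 2.01733 + 0.446258/(2.01733 × 3.16735) = 2.01733 + 0.0698414 = 2.08717 m along the plane.

h_p = 2.087 m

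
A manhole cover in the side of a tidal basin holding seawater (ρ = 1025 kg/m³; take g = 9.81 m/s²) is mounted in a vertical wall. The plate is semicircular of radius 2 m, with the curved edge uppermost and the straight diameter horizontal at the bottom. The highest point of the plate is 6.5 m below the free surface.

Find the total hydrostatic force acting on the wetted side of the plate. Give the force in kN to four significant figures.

γ = ρg = 1025 × 9.81 / 1000 = 10.05525 kN/m³.
The centroid lies 4r/(3π) = 0.848826 m above the diameter, so r − 4r/(3π) = 2 − 0.848826 = 1.15117 m below the topmost point, so the centroid depth is h_c = 6.5 + 1.15117 = 7.65117 m.
A = πr²/2 = π × 2²/2 = 6.28319 m².
Resultant F = γ·h_c·A = 10.05525 × 7.65117 × 6.28319 = 483.394 kN.

F ≈ 483.4 kN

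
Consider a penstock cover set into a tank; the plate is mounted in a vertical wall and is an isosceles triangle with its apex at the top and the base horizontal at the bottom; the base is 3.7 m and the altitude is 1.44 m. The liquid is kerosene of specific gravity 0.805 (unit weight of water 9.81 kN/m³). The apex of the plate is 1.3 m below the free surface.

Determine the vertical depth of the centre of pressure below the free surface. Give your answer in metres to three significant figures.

h_p = 2.31 m

γ = 0.805 × 9.81 = 7.89705 kN/m³.
With the apex up, the centroid sits 2h/3 = 2 × 1.44/3 = 0.96 m below the apex, so the centroid depth is h_c = 1.3 + 0.96 = 2.26 m.
A = ½ × 3.7 × 1.44 = 2.664 m².
Resultant F = γ·h_c·A = 7.89705 × 2.26 × 2.664 = 47.5453 kN.
I_c = b·h³/36 = 3.7 × 1.44³/36 = 0.306893 m⁴.
Centre of pressure: y_p = y_c + I_c/(y_c·A) = 2.26 + 0.306893/(2.26 × 2.664) = 2.26 + 0.0509735 = 2.31097 m along the plane.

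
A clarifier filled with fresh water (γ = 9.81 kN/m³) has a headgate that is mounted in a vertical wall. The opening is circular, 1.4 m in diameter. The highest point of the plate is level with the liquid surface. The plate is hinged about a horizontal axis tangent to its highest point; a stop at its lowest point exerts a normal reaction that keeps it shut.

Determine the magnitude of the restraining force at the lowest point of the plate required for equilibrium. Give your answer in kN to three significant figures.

P ≈ 6.61 kN

γ = 9.81 kN/m³.
The centroid is at the centre, 0.7 m below the top of the plate, so the centroid depth is h_c = 0.7 m.
A = π(0.7)² = 1.53938 m².
Resultant F = γ·h_c·A = 9.81 × 0.7 × 1.53938 = 10.5709 kN.
I_c = πr⁴/4 = π × 0.7⁴/4 = 0.188574 m⁴.
Centre of pressure: y_p = y_c + I_c/(y_c·A) = 0.7 + 0.188574/(0.7 × 1.53938) = 0.7 + 0.175 = 0.875 m along the plane.
The resultant acts 0.7 + 0.175 = 0.875 m (along the plate) below the hinge at the top edge, so the moment about the hinge is M = F × 0.875 = 10.5709 × 0.875 = 9.24954 kN·m.
A normal force at the bottom, 1.4 m from the hinge, must supply this moment: P = 9.24954/1.4 = 6.60681 kN.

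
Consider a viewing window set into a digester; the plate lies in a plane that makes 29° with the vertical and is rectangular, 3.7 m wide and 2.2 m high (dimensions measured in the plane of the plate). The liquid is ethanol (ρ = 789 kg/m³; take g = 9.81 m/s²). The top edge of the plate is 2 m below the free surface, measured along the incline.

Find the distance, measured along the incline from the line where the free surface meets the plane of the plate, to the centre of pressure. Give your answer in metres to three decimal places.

γ = ρg = 789 × 9.81 / 1000 = 7.74009 kN/m³.
The plate makes 29° with the vertical, i.e. θ = 90° − 29° = 61° to the horizontal. Measuring y along the incline from the free-surface line, vertical depth h = y·sinθ with sinθ = 0.874620.
The centroid lies 2.2/2 = 1.1 m below the top edge, so y_c = 2 + 1.1 = 3.1 m and h_c = 3.1 × 0.874620 = 2.71132 m.
A = 3.7 × 2.2 = 8.14 m².
Resultant F = γ·h_c·A = 7.74009 × 2.71132 × 8.14 = 170.825 kN.
I_c = b·h³/12 = 3.7 × 2.2³/12 = 3.28313 m⁴.
Centre of pressure: y_p = y_c + I_c/(y_c·A) = 3.1 + 3.28313/(3.1 × 8.14) = 3.1 + 0.130107 = 3.23011 m along the plane.

y_p = 3.230 m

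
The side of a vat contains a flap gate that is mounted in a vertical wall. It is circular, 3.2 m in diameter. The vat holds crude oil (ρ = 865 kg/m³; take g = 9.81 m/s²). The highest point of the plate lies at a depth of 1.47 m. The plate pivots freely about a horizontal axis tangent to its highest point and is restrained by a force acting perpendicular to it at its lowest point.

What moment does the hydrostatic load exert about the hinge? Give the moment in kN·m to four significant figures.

M ≈ 378.9 kN·m

γ = ρg = 865 × 9.81 / 1000 = 8.48565 kN/m³.
The centroid is at the centre, 1.6 m below the top of the plate, so the centroid depth is h_c = 1.47 + 1.6 = 3.07 m.
A = π(1.6)² = 8.04248 m².
Resultant F = γ·h_c·A = 8.48565 × 3.07 × 8.04248 = 209.514 kN.
I_c = πr⁴/4 = π × 1.6⁴/4 = 5.14719 m⁴.
Centre of pressure: y_p = y_c + I_c/(y_c·A) = 3.07 + 5.14719/(3.07 × 8.04248) = 3.07 + 0.208469 = 3.27847 m along the plane.
The resultant acts 1.6 + 0.208469 = 1.80847 m (along the plate) below the hinge at the top edge, so the moment about the hinge is M = F × 1.80847 = 209.514 × 1.80847 = 378.9 kN·m.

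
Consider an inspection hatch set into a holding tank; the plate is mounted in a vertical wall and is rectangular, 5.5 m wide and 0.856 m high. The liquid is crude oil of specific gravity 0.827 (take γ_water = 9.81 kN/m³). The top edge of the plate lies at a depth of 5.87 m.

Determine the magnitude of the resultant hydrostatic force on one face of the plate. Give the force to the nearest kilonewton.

F ≈ 241 kN

γ = 0.827 × 9.81 = 8.11287 kN/m³.
The centroid lies 0.856/2 = 0.428 m below the top edge, so the centroid depth is h_c = 5.87 + 0.428 = 6.298 m.
A = 5.5 × 0.856 = 4.708 m².
Resultant F = γ·h_c·A = 8.11287 × 6.298 × 4.708 = 240.555 kN.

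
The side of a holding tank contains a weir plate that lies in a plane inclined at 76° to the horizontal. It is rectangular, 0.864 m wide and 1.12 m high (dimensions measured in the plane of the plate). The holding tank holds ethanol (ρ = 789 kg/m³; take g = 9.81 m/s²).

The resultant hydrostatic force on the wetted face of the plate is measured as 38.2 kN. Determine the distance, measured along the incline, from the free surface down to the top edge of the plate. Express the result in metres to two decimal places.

γ = ρg = 789 × 9.81 / 1000 = 7.74009 kN/m³.
A = 0.864 × 1.12 = 0.96768 m².
From F = γ·h_c·A, the centroid depth is h_c = 38.2/(7.74009 × 0.96768) = 5.10018 m.
Let θ = 76° be the plate's angle to the horizontal; measure y along the incline from where the plane meets the free surface. Vertical depth h = y·sinθ with sinθ = 0.970296.
Along the incline, y_c = h_c/sinθ = 5.10018/0.970296 = 5.25631 m.
The centroid lies 1.12/2 = 0.56 m below the top edge, so the top edge sits at y_top = 5.25631 − 0.56 = 4.69631 m along the incline.

y_top ≈ 4.70 m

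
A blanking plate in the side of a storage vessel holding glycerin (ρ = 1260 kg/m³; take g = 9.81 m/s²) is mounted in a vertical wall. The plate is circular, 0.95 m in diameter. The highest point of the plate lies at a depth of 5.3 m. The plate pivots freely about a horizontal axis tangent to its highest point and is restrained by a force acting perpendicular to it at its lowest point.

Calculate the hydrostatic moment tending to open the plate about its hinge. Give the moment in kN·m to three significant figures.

M ≈ 24.5 kN·m

γ = ρg = 1260 × 9.81 / 1000 = 12.3606 kN/m³.
The centroid is at the centre, 0.475 m below the top of the plate, so the centroid depth is h_c = 5.3 + 0.475 = 5.775 m.
A = π(0.475)² = 0.708822 m².
Resultant F = γ·h_c·A = 12.3606 × 5.775 × 0.708822 = 50.5975 kN.
I_c = πr⁴/4 = π × 0.475⁴/4 = 0.039982 m⁴.
Centre of pressure: y_p = y_c + I_c/(y_c·A) = 5.775 + 0.039982/(5.775 × 0.708822) = 5.775 + 0.00976732 = 5.78477 m along the plane.
The resultant acts 0.475 + 0.00976732 = 0.484767 m (along the plate) below the hinge at the top edge, so the moment about the hinge is M = F × 0.484767 = 50.5975 × 0.484767 = 24.528 kN·m.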